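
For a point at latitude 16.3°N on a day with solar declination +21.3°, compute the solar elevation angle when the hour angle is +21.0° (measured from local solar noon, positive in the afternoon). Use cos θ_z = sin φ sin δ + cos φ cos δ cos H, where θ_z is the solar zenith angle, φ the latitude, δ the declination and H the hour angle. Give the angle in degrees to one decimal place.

cos θ_z = sin φ sin δ + cos φ cos δ cos H = (0.2807)(0.3633) + (0.9598)(0.9317)(0.9336) = 0.9368.
θ_z = arccos(0.9368) = 20.48°, so the elevation is 90° − 20.48° = 69.52°.

69.5°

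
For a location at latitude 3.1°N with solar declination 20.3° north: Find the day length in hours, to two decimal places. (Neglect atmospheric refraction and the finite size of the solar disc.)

12.15 hours

−tan φ tan δ = −(0.0542)(0.3699) = -0.0200; H_s = arccos(-0.0200) = 91.15°.
Day length = 2 H_s / 15° h⁻¹ = 182.30° / 15 = 12.153 h.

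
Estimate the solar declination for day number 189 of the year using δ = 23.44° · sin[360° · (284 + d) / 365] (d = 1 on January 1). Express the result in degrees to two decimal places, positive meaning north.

+22.47°

360 × (284 + 189) / 365 = 466.521°; sin(466.521°) = 0.9587.
δ = 23.44 × 0.9587 = 22.472° ≈ +22.47°.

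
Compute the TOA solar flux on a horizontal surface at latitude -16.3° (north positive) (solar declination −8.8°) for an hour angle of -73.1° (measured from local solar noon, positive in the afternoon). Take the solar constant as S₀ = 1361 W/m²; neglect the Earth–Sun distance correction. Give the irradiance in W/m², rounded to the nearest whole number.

cos θ_z = sin φ sin δ + cos φ cos δ cos H = (-0.2807)(-0.1530) + (0.9598)(0.9882)(0.2907) = 0.3187.
Top-of-atmosphere irradiance = S₀ cos θ_z = 1361 × 0.3187 = 433.75 W/m².

434 W/m²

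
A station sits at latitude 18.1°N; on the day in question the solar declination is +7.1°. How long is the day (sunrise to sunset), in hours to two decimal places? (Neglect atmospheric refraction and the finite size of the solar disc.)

12.31 hours

cos H_s = −tan(18.1°) · tan(7.1°) = -0.0407, so H_s = arccos(-0.0407) = 92.33°.
Day length = 2 H_s / 15° h⁻¹ = 184.66° / 15 = 12.311 h.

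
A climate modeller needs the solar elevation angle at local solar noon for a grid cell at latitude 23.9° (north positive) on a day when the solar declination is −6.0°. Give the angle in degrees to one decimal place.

60.1°

At local solar noon the hour angle is zero, so the elevation is 90° − |φ − δ| = 90° − |23.9° − (-6.0°)| = 90° − 29.9° = 60.1°.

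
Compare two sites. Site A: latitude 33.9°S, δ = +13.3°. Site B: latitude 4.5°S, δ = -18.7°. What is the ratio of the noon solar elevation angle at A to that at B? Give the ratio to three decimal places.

0.565

A: 90° − |-33.9 − (13.3)| = 42.80°.
B: 90° − |-4.5 − (-18.7)| = 75.80°.
Ratio A/B = 42.8000 / 75.8000 = 0.5646.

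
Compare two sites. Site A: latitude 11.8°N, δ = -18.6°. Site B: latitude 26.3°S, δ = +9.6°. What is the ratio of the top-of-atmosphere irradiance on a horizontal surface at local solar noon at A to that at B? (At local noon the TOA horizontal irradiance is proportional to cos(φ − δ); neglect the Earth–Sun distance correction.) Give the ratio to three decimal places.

1.065

A: cos θ_z = cos(11.8° − (-18.6°)) = 0.8625.
B: cos θ_z = cos(-26.3° − (9.6°)) = 0.8100.
Ratio A/B = 0.8625 / 0.8100 = 1.0648.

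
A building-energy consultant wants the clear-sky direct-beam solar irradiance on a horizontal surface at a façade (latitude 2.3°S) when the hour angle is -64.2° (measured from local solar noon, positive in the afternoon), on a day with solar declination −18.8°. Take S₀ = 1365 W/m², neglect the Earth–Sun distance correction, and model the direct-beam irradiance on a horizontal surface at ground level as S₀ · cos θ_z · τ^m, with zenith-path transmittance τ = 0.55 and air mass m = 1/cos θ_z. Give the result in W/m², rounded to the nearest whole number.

cos θ_z = sin φ sin δ + cos φ cos δ cos H = (-0.0401)(-0.3223) + (0.9992)(0.9466)(0.4352) = 0.4246.
Air mass m = 1/cos θ_z = 1/0.4246 = 2.355; τ^m = 0.55^2.355 = 0.2447.
Surface direct beam = 1365 × 0.4246 × 0.2447 = 141.82 W/m².

142 W/m²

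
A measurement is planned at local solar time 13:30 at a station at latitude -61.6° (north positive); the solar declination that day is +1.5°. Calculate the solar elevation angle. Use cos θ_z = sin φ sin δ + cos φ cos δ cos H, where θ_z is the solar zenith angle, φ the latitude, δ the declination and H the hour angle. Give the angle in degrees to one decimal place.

Hour angle H = 15° × (13.5 − 12) = 22.50°.
cos θ_z = sin φ sin δ + cos φ cos δ cos H = (-0.8796)(0.0262) + (0.4756)(0.9997)(0.9239) = 0.4162.
θ_z = arccos(0.4162) = 65.41°, so the elevation is 90° − 65.41° = 24.59°.

24.6°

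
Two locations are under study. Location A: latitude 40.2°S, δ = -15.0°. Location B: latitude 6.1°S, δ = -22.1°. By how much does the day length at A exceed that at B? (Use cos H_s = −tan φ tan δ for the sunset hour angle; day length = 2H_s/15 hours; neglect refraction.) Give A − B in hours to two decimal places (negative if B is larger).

A: H_s = arccos(−tan -40.2° · tan -15.0°) = 103.09°, so 2H_s/15 = 13.7453 h.
B: H_s = arccos(−tan -6.1° · tan -22.1°) = 92.49°, so 2H_s/15 = 12.3320 h.
A − B = 13.7453 − 12.3320 = 1.4133 h.

+1.41 h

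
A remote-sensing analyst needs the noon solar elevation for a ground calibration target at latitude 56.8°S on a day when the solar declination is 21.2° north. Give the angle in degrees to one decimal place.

12.0°

At local solar noon the hour angle is zero, so the elevation is 90° − |φ − δ| = 90° − |-56.8° − (21.2°)| = 90° − 78.0° = 12.0°.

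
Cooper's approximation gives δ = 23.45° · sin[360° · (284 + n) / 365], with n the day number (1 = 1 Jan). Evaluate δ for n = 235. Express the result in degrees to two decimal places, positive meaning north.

360 × (284 + 235) / 365 = 511.890°; sin(511.890°) = 0.4712.
δ = 23.45 × 0.4712 = 11.050° ≈ +11.05°.

+11.05°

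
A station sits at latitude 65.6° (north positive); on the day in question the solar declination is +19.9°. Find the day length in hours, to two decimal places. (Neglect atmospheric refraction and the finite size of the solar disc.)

cos H_s = −tan(65.6°) · tan(19.9°) = -0.7980, so H_s = arccos(-0.7980) = 142.94°.
Day length = 2 H_s / 15° h⁻¹ = 285.88° / 15 = 19.059 h.

19.06 hours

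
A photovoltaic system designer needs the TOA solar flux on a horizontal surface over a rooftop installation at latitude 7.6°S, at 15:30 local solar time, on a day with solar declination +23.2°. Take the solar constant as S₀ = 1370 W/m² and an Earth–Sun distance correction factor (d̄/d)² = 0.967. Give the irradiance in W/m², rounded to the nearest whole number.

Hour angle H = 15° × (15.5 − 12) = 52.50°.
With φ = -7.6°, δ = 23.2°, H = 52.50°: sin φ sin δ = -0.0521, cos φ cos δ cos H = 0.5546, so cos θ_z = 0.5025.
Top-of-atmosphere irradiance = S₀ (d̄/d)² cos θ_z = 1370 × 0.967 × 0.5025 = 665.71 W/m².

666 W/m²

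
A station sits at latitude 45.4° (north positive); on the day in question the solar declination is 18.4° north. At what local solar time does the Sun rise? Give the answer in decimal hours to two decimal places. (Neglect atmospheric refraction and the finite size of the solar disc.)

cos H_s = −tan(45.4°) · tan(18.4°) = -0.3373, so H_s = arccos(-0.3373) = 109.71°.
Sunrise is at 12 − H_s/15 = 12 − 7.314 = 4.686 h local solar time.

4.69 h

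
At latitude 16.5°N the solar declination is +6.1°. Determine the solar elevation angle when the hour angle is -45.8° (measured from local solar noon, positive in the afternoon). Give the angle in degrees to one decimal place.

With φ = 16.5°, δ = 6.1°, H = -45.80°: sin φ sin δ = 0.0302, cos φ cos δ cos H = 0.6647, so cos θ_z = 0.6949.
θ_z = arccos(0.6949) = 45.98°, so the elevation is 90° − 45.98° = 44.02°.

44.0°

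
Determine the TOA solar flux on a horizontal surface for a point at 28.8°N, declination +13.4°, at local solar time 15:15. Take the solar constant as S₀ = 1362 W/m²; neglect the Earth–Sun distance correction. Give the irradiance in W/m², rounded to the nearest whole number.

918 W/m²

Hour angle H = 15° × (15.25 − 12) = 48.75°.
With φ = 28.8°, δ = 13.4°, H = 48.75°: sin φ sin δ = 0.1116, cos φ cos δ cos H = 0.5621, so cos θ_z = 0.6737.
Top-of-atmosphere irradiance = S₀ cos θ_z = 1362 × 0.6737 = 917.58 W/m².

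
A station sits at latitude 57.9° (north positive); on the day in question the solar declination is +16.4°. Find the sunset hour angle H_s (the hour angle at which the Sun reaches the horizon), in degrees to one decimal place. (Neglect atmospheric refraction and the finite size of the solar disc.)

118.0°

cos H_s = −tan(57.9°) · tan(16.4°) = -0.4692, so H_s = arccos(-0.4692) = 117.98°.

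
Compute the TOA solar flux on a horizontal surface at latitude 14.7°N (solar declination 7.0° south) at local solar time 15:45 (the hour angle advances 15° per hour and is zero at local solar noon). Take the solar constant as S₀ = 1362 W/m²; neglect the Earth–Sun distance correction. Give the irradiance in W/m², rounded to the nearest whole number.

Hour angle H = 15° × (15.75 − 12) = 56.25°.
With φ = 14.7°, δ = -7.0°, H = 56.25°: sin φ sin δ = -0.0309, cos φ cos δ cos H = 0.5334, so cos θ_z = 0.5025.
Top-of-atmosphere irradiance = S₀ cos θ_z = 1362 × 0.5025 = 684.40 W/m².

684 W/m²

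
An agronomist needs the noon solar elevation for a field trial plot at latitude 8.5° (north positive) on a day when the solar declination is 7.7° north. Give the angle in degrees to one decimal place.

At local solar noon the hour angle is zero, so the elevation is 90° − |φ − δ| = 90° − |8.5° − (7.7°)| = 90° − 0.8° = 89.2°.

89.2°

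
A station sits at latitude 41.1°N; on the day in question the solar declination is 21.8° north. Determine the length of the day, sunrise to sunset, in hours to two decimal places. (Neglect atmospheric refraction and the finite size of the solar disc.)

14.72 hours

The sunset hour angle satisfies cos H_s = −tan φ tan δ = -0.3489, giving H_s = 110.42°.
Day length = 2 H_s / 15° h⁻¹ = 220.84° / 15 = 14.723 h.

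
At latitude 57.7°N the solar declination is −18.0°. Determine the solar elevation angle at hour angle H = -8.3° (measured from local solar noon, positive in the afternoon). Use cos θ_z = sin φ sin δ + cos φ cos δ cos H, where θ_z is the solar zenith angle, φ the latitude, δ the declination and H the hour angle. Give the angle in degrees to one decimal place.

14.0°

cos θ_z = sin(57.7°) sin(-18.0°) + cos(57.7°) cos(-18.0°) cos(-8.30°) = -0.2612 + 0.5029 = 0.2417.
θ_z = arccos(0.2417) = 76.01°, so the elevation is 90° − 76.01° = 13.99°.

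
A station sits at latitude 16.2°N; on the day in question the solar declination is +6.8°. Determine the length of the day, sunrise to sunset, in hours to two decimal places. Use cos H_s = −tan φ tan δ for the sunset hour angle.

12.26 hours

−tan φ tan δ = −(0.2905)(0.1192) = -0.0346; H_s = arccos(-0.0346) = 91.98°.
Day length = 2 H_s / 15° h⁻¹ = 183.96° / 15 = 12.264 h.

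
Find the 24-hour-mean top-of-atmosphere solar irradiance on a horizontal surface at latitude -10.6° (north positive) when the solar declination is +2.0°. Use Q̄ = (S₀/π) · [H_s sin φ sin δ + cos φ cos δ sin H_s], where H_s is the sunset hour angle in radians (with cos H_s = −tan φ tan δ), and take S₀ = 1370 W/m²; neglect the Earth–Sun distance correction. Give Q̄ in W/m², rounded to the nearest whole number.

−tan φ tan δ = −(-0.1871)(0.0349) = 0.0065; H_s = arccos(0.0065) = 89.63°. In radians, H_s = 1.5643.
H_s sin φ sin δ = 1.5643 × -0.1840 × 0.0349 = -0.0100.
cos φ cos δ sin H_s = 0.9829 × 0.9994 × 1.0000 = 0.9823.
Q̄ = (1370/π) × (-0.0100 + 0.9823) = 436.08 × 0.9723 = 424.00 W/m².

424 W/m²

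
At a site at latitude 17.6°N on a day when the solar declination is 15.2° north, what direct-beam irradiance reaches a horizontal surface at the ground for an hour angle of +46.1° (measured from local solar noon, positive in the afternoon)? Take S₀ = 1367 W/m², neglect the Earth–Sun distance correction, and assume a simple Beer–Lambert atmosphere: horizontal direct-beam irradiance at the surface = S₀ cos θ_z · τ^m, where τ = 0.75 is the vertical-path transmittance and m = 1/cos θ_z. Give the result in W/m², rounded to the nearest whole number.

656 W/m²

cos θ_z = sin(17.6°) sin(15.2°) + cos(17.6°) cos(15.2°) cos(46.10°) = 0.0793 + 0.6378 = 0.7171.
Air mass m = 1/cos θ_z = 1/0.7171 = 1.395; τ^m = 0.75^1.395 = 0.6694.
Surface direct beam = 1367 × 0.7171 × 0.6694 = 656.20 W/m².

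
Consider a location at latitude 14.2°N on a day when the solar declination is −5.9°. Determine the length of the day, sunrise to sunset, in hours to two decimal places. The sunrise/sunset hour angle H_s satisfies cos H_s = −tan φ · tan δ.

11.80 hours

cos H_s = −tan(14.2°) · tan(-5.9°) = 0.0261, so H_s = arccos(0.0261) = 88.50°.
Day length = 2 H_s / 15° h⁻¹ = 177.00° / 15 = 11.800 h.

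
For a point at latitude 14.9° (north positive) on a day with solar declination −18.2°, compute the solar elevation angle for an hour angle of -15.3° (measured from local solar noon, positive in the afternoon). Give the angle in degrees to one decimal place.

53.6°

cos θ_z = sin(14.9°) sin(-18.2°) + cos(14.9°) cos(-18.2°) cos(-15.30°) = -0.0803 + 0.8855 = 0.8052.
θ_z = arccos(0.8052) = 36.37°, so the elevation is 90° − 36.37° = 53.63°.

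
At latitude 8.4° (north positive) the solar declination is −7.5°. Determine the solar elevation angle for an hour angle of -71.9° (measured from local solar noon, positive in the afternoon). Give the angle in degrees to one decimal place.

16.6°

cos θ_z = sin φ sin δ + cos φ cos δ cos H = (0.1461)(-0.1305) + (0.9893)(0.9914)(0.3107) = 0.2857.
θ_z = arccos(0.2857) = 73.40°, so the elevation is 90° − 73.40° = 16.60°.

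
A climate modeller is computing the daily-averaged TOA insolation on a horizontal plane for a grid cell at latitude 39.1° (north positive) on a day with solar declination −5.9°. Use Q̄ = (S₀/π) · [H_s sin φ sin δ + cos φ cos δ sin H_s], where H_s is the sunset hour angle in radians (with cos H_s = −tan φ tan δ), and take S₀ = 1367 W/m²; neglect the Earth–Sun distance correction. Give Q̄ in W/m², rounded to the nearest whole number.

The sunset hour angle satisfies cos H_s = −tan φ tan δ = 0.0840, giving H_s = 85.18°. In radians, H_s = 1.4867.
H_s sin φ sin δ = 1.4867 × 0.6307 × -0.1028 = -0.0964.
cos φ cos δ sin H_s = 0.7760 × 0.9947 × 0.9965 = 0.7692.
Q̄ = (1367/π) × (-0.0964 + 0.7692) = 435.13 × 0.6728 = 292.76 W/m².

293 W/m²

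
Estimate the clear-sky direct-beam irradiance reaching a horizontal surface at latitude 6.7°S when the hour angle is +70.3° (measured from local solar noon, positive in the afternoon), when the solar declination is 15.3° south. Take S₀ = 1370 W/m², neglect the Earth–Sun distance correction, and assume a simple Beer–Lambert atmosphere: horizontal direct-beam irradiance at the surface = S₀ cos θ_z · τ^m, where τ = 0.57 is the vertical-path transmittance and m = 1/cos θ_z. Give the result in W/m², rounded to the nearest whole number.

99 W/m²

With φ = -6.7°, δ = -15.3°, H = 70.30°: sin φ sin δ = 0.0308, cos φ cos δ cos H = 0.3229, so cos θ_z = 0.3537.
Air mass m = 1/cos θ_z = 1/0.3537 = 2.827; τ^m = 0.57^2.827 = 0.2041.
Surface direct beam = 1370 × 0.3537 × 0.2041 = 98.90 W/m².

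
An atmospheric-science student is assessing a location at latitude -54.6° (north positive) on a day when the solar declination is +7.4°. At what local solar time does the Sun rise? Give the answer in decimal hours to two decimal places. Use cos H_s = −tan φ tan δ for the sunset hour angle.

−tan φ tan δ = −(-1.4071)(0.1299) = 0.1828; H_s = arccos(0.1828) = 79.47°.
Sunrise is at 12 − H_s/15 = 12 − 5.298 = 6.702 h local solar time.

6.70 h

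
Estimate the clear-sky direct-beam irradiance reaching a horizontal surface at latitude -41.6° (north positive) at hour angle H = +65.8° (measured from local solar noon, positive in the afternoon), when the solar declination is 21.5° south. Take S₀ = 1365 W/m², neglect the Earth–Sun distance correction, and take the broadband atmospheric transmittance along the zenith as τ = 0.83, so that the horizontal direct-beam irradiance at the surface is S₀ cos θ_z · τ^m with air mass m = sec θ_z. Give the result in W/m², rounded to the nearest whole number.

507 W/m²

cos θ_z = sin φ sin δ + cos φ cos δ cos H = (-0.6639)(-0.3665) + (0.7478)(0.9304)(0.4099) = 0.5285.
Air mass m = 1/cos θ_z = 1/0.5285 = 1.892; τ^m = 0.83^1.892 = 0.7029.
Surface direct beam = 1365 × 0.5285 × 0.7029 = 507.07 W/m².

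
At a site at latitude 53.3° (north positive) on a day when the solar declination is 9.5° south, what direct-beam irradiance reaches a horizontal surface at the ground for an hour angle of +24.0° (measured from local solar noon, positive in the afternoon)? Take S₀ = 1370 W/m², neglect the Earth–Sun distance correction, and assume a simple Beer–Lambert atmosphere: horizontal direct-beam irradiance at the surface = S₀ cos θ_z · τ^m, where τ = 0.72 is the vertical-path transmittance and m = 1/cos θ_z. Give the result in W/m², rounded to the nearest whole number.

248 W/m²

With φ = 53.3°, δ = -9.5°, H = 24.00°: sin φ sin δ = -0.1323, cos φ cos δ cos H = 0.5385, so cos θ_z = 0.4062.
Air mass m = 1/cos θ_z = 1/0.4062 = 2.462; τ^m = 0.72^2.462 = 0.4454.
Surface direct beam = 1370 × 0.4062 × 0.4454 = 247.86 W/m².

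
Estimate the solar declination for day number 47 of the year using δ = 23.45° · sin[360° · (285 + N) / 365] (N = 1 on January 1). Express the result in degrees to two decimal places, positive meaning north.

-12.62°

360 × (285 + 47) / 365 = 327.452°; sin(327.452°) = -0.5380.
δ = 23.45 × -0.5380 = -12.616° ≈ -12.62°.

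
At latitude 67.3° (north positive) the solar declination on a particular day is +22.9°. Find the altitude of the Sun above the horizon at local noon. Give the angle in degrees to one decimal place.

At local solar noon the hour angle is zero, so the elevation is 90° − |φ − δ| = 90° − |67.3° − (22.9°)| = 90° − 44.4° = 45.6°.

45.6°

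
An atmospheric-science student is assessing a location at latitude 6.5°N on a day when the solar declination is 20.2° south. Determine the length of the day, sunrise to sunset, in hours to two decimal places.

11.68 hours

cos H_s = −tan(6.5°) · tan(-20.2°) = 0.0419, so H_s = arccos(0.0419) = 87.60°.
Day length = 2 H_s / 15° h⁻¹ = 175.20° / 15 = 11.680 h.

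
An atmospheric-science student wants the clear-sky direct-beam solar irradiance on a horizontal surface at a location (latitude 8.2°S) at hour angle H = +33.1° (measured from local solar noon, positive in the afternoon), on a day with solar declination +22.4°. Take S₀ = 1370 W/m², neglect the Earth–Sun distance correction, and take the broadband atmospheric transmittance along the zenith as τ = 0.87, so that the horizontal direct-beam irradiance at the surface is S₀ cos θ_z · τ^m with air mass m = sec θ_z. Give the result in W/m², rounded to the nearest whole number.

802 W/m²

cos θ_z = sin φ sin δ + cos φ cos δ cos H = (-0.1426)(0.3811) + (0.9898)(0.9245)(0.8377) = 0.7122.
Air mass m = 1/cos θ_z = 1/0.7122 = 1.404; τ^m = 0.87^1.404 = 0.8224.
Surface direct beam = 1370 × 0.7122 × 0.8224 = 802.43 W/m².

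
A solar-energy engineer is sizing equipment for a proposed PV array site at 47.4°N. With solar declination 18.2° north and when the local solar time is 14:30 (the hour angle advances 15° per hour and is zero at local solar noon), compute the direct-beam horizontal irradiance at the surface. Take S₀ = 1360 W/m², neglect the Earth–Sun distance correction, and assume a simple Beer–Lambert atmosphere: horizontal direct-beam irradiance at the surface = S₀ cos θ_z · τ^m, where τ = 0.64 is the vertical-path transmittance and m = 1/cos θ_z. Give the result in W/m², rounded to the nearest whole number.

551 W/m²

Hour angle H = 15° × (14.5 − 12) = 37.50°.
With φ = 47.4°, δ = 18.2°, H = 37.50°: sin φ sin δ = 0.2299, cos φ cos δ cos H = 0.5101, so cos θ_z = 0.7400.
Air mass m = 1/cos θ_z = 1/0.7400 = 1.351; τ^m = 0.64^1.351 = 0.5472.
Surface direct beam = 1360 × 0.7400 × 0.5472 = 550.70 W/m².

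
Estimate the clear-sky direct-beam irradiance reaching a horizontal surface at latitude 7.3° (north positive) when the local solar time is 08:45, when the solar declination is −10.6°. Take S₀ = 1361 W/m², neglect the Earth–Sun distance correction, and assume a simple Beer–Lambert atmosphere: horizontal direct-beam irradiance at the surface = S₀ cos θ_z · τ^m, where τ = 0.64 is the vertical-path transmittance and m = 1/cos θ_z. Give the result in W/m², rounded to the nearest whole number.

Hour angle H = 15° × (8.75 − 12) = -48.75°.
cos θ_z = sin φ sin δ + cos φ cos δ cos H = (0.1271)(-0.1840) + (0.9919)(0.9829)(0.6593) = 0.6194.
Air mass m = 1/cos θ_z = 1/0.6194 = 1.614; τ^m = 0.64^1.614 = 0.4866.
Surface direct beam = 1361 × 0.6194 × 0.4866 = 410.21 W/m².

410 W/m²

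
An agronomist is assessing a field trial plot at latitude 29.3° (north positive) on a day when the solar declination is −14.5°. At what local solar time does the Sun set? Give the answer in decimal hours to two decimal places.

−tan φ tan δ = −(0.5612)(-0.2586) = 0.1451; H_s = arccos(0.1451) = 81.66°.
Sunset is at 12 + H_s/15 = 12 + 5.444 = 17.444 h local solar time.

17.44 h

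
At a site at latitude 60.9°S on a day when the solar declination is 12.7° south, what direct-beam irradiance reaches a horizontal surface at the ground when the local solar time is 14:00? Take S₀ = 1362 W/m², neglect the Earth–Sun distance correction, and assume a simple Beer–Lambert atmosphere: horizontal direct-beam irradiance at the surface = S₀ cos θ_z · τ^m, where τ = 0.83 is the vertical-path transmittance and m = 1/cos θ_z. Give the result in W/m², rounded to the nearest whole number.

603 W/m²

Hour angle H = 15° × (14 − 12) = 30.00°.
cos θ_z = sin(-60.9°) sin(-12.7°) + cos(-60.9°) cos(-12.7°) cos(30.00°) = 0.1921 + 0.4109 = 0.6030.
Air mass m = 1/cos θ_z = 1/0.6030 = 1.658; τ^m = 0.83^1.658 = 0.7342.
Surface direct beam = 1362 × 0.6030 × 0.7342 = 602.99 W/m².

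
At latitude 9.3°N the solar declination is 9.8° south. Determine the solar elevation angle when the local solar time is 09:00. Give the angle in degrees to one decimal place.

Hour angle H = 15° × (9 − 12) = -45.00°.
With φ = 9.3°, δ = -9.8°, H = -45.00°: sin φ sin δ = -0.0275, cos φ cos δ cos H = 0.6876, so cos θ_z = 0.6601.
θ_z = arccos(0.6601) = 48.69°, so the elevation is 90° − 48.69° = 41.31°.

41.3°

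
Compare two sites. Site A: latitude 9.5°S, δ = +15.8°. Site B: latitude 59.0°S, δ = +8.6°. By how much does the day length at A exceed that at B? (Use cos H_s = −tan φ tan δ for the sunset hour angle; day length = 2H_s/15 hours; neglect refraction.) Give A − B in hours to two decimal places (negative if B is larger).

+1.58 h

A: H_s = arccos(−tan -9.5° · tan 15.8°) = 87.29°, so 2H_s/15 = 11.6387 h.
B: H_s = arccos(−tan -59.0° · tan 8.6°) = 75.42°, so 2H_s/15 = 10.0560 h.
A − B = 11.6387 − 10.0560 = 1.5827 h.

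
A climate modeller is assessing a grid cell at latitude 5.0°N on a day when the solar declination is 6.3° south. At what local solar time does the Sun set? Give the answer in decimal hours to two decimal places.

−tan φ tan δ = −(0.0875)(-0.1104) = 0.0097; H_s = arccos(0.0097) = 89.44°.
Sunset is at 12 + H_s/15 = 12 + 5.963 = 17.963 h local solar time.

17.96 h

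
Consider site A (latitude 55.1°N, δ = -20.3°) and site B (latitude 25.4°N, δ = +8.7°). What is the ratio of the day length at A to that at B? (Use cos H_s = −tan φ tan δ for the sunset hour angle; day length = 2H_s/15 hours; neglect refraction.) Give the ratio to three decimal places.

A: H_s = arccos(−tan 55.1° · tan -20.3°) = 57.98°, so 2H_s/15 = 7.7307 h.
B: H_s = arccos(−tan 25.4° · tan 8.7°) = 94.17°, so 2H_s/15 = 12.5560 h.
Ratio A/B = 7.7307 / 12.5560 = 0.6157.

0.616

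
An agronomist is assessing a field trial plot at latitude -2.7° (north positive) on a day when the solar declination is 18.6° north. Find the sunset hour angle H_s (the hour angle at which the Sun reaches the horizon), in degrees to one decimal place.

89.1°

−tan φ tan δ = −(-0.0472)(0.3365) = 0.0159; H_s = arccos(0.0159) = 89.09°.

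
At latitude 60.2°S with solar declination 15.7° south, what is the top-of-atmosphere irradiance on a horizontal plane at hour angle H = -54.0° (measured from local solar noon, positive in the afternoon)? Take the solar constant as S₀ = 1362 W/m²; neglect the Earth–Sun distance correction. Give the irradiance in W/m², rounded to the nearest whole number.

703 W/m²

cos θ_z = sin φ sin δ + cos φ cos δ cos H = (-0.8678)(-0.2706) + (0.4970)(0.9627)(0.5878) = 0.5161.
Top-of-atmosphere irradiance = S₀ cos θ_z = 1362 × 0.5161 = 702.93 W/m².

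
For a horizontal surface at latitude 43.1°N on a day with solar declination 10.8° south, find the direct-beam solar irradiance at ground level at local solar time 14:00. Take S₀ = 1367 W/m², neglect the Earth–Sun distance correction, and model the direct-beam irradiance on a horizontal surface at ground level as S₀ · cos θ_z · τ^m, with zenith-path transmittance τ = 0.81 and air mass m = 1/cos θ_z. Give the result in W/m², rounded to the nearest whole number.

440 W/m²

Hour angle H = 15° × (14 − 12) = 30.00°.
cos θ_z = sin φ sin δ + cos φ cos δ cos H = (0.6833)(-0.1874) + (0.7302)(0.9823)(0.8660) = 0.4931.
Air mass m = 1/cos θ_z = 1/0.4931 = 2.028; τ^m = 0.81^2.028 = 0.6522.
Surface direct beam = 1367 × 0.4931 × 0.6522 = 439.63 W/m².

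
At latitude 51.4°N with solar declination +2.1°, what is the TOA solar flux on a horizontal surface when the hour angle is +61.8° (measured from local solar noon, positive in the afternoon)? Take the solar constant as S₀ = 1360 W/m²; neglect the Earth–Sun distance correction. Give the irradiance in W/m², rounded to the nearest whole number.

440 W/m²

cos θ_z = sin φ sin δ + cos φ cos δ cos H = (0.7815)(0.0366) + (0.6239)(0.9993)(0.4726) = 0.3233.
Top-of-atmosphere irradiance = S₀ cos θ_z = 1360 × 0.3233 = 439.69 W/m².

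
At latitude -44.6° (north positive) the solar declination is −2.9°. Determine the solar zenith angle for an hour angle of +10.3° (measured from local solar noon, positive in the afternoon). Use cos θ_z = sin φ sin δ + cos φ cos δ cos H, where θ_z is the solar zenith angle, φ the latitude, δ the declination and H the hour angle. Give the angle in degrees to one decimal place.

42.7°

cos θ_z = sin(-44.6°) sin(-2.9°) + cos(-44.6°) cos(-2.9°) cos(10.30°) = 0.0355 + 0.6997 = 0.7352.
θ_z = arccos(0.7352) = 42.68°.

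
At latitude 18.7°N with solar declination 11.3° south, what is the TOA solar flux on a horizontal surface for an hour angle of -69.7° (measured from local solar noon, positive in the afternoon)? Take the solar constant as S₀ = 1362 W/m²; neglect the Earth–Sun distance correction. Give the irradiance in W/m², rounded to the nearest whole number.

cos θ_z = sin φ sin δ + cos φ cos δ cos H = (0.3206)(-0.1959) + (0.9472)(0.9806)(0.3469) = 0.2594.
Top-of-atmosphere irradiance = S₀ cos θ_z = 1362 × 0.2594 = 353.30 W/m².

353 W/m²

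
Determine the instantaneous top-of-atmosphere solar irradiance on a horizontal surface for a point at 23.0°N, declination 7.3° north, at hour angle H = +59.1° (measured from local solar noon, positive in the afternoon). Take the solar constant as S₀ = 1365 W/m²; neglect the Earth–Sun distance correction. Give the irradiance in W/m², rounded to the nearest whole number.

cos θ_z = sin(23.0°) sin(7.3°) + cos(23.0°) cos(7.3°) cos(59.10°) = 0.0496 + 0.4689 = 0.5185.
Top-of-atmosphere irradiance = S₀ cos θ_z = 1365 × 0.5185 = 707.75 W/m².

708 W/m²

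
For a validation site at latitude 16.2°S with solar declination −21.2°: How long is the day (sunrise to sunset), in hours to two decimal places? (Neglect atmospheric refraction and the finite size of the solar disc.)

12.86 hours

The sunset hour angle satisfies cos H_s = −tan φ tan δ = -0.1127, giving H_s = 96.47°.
Day length = 2 H_s / 15° h⁻¹ = 192.94° / 15 = 12.863 h.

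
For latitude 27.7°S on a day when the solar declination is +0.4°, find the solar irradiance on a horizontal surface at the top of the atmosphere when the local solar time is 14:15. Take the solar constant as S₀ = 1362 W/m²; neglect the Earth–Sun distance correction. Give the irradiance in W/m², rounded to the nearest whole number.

Hour angle H = 15° × (14.25 − 12) = 33.75°.
cos θ_z = sin φ sin δ + cos φ cos δ cos H = (-0.4648)(0.0070) + (0.8854)(1.0000)(0.8315) = 0.7330.
Top-of-atmosphere irradiance = S₀ cos θ_z = 1362 × 0.7330 = 998.35 W/m².

998 W/m²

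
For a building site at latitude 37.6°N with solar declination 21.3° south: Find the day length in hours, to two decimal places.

The sunset hour angle satisfies cos H_s = −tan φ tan δ = 0.3003, giving H_s = 72.52°.
Day length = 2 H_s / 15° h⁻¹ = 145.04° / 15 = 9.669 h.

9.67 hours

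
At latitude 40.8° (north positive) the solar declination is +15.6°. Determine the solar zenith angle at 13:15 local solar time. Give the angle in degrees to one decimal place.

30.0°

Hour angle H = 15° × (13.25 − 12) = 18.75°.
cos θ_z = sin φ sin δ + cos φ cos δ cos H = (0.6534)(0.2689) + (0.7570)(0.9632)(0.9469) = 0.8661.
θ_z = arccos(0.8661) = 29.99°.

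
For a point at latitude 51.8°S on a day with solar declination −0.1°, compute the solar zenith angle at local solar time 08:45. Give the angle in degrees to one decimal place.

Hour angle H = 15° × (8.75 − 12) = -48.75°.
cos θ_z = sin φ sin δ + cos φ cos δ cos H = (-0.7859)(-0.0017) + (0.6184)(1.0000)(0.6593) = 0.4090.
θ_z = arccos(0.4090) = 65.86°.

65.9°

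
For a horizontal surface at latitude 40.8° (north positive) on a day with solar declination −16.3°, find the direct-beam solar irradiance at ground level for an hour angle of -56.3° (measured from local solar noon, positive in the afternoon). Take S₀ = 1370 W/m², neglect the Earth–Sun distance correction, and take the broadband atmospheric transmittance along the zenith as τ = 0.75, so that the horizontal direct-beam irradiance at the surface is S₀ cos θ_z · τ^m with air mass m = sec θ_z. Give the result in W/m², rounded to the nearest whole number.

81 W/m²

cos θ_z = sin(40.8°) sin(-16.3°) + cos(40.8°) cos(-16.3°) cos(-56.30°) = -0.1834 + 0.4031 = 0.2197.
Air mass m = 1/cos θ_z = 1/0.2197 = 4.552; τ^m = 0.75^4.552 = 0.2699.
Surface direct beam = 1370 × 0.2197 × 0.2699 = 81.24 W/m².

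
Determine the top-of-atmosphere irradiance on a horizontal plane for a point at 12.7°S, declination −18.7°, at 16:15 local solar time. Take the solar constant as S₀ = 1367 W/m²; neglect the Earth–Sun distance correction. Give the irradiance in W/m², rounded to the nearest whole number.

Hour angle H = 15° × (16.25 − 12) = 63.75°.
cos θ_z = sin(-12.7°) sin(-18.7°) + cos(-12.7°) cos(-18.7°) cos(63.75°) = 0.0705 + 0.4087 = 0.4792.
Top-of-atmosphere irradiance = S₀ cos θ_z = 1367 × 0.4792 = 655.07 W/m².

655 W/m²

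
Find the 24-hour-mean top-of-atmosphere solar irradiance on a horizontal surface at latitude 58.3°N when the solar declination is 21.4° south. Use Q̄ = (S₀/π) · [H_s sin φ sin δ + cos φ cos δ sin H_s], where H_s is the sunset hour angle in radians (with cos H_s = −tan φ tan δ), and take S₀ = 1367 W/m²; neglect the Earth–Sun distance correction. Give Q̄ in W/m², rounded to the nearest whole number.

45 W/m²

−tan φ tan δ = −(1.6191)(-0.3919) = 0.6345; H_s = arccos(0.6345) = 50.62°. In radians, H_s = 0.8835.
H_s sin φ sin δ = 0.8835 × 0.8508 × -0.3649 = -0.2743.
cos φ cos δ sin H_s = 0.5255 × 0.9311 × 0.7730 = 0.3782.
Q̄ = (1367/π) × (-0.2743 + 0.3782) = 435.13 × 0.1039 = 45.21 W/m².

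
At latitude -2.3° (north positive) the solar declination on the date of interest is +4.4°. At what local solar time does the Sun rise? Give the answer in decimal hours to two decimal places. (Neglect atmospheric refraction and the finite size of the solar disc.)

6.01 h

The sunset hour angle satisfies cos H_s = −tan φ tan δ = 0.0031, giving H_s = 89.82°.
Sunrise is at 12 − H_s/15 = 12 − 5.988 = 6.012 h local solar time.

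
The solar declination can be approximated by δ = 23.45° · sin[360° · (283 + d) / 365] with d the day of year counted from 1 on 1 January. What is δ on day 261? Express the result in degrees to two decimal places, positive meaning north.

360 × (283 + 261) / 365 = 536.548°; sin(536.548°) = 0.0602.
δ = 23.45 × 0.0602 = 1.412° ≈ +1.41°.

+1.41°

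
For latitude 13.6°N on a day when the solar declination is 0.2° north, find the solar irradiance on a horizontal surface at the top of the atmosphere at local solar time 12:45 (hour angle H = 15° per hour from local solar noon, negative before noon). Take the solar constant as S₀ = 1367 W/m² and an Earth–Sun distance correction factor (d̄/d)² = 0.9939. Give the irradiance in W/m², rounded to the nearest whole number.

Hour angle H = 15° × (12.75 − 12) = 11.25°.
With φ = 13.6°, δ = 0.2°, H = 11.25°: sin φ sin δ = 0.0008, cos φ cos δ cos H = 0.9533, so cos θ_z = 0.9541.
Top-of-atmosphere irradiance = S₀ (d̄/d)² cos θ_z = 1367 × 0.9939 × 0.9541 = 1296.30 W/m².

1296 W/m²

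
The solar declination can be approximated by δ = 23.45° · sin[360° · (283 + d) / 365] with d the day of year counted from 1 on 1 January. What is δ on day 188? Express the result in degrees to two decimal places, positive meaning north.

360 × (283 + 188) / 365 = 464.548°; sin(464.548°) = 0.9679.
δ = 23.45 × 0.9679 = 22.697° ≈ +22.70°.

+22.70°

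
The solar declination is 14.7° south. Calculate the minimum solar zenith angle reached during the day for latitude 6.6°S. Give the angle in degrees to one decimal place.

At local solar noon the hour angle is zero, so the zenith angle is |φ − δ| = |-6.6° − (-14.7°)| = 8.1°.

8.1°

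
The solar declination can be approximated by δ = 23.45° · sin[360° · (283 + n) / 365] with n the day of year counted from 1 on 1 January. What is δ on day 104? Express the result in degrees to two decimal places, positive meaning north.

+8.67°

360 × (283 + 104) / 365 = 381.699°; sin(381.699°) = 0.3697.
δ = 23.45 × 0.3697 = 8.669° ≈ +8.67°.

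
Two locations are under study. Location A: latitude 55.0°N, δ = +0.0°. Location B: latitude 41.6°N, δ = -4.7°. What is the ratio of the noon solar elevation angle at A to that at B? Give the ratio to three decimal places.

0.801

A: 90° − |55.0 − (0.0)| = 35.00°.
B: 90° − |41.6 − (-4.7)| = 43.70°.
Ratio A/B = 35.0000 / 43.7000 = 0.8009.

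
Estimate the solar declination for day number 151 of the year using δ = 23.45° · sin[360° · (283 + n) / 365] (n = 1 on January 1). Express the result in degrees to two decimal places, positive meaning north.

+21.75°

360 × (283 + 151) / 365 = 428.055°; sin(428.055°) = 0.9275.
δ = 23.45 × 0.9275 = 21.750° ≈ +21.75°.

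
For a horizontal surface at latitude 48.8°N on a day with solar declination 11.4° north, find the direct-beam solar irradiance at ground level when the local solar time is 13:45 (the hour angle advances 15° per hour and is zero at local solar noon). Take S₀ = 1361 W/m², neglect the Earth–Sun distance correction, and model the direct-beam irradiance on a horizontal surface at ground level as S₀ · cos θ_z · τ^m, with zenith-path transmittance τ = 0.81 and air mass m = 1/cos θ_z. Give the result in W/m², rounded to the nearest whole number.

742 W/m²

Hour angle H = 15° × (13.75 − 12) = 26.25°.
cos θ_z = sin φ sin δ + cos φ cos δ cos H = (0.7524)(0.1977) + (0.6587)(0.9803)(0.8969) = 0.7279.
Air mass m = 1/cos θ_z = 1/0.7279 = 1.374; τ^m = 0.81^1.374 = 0.7486.
Surface direct beam = 1361 × 0.7279 × 0.7486 = 741.62 W/m².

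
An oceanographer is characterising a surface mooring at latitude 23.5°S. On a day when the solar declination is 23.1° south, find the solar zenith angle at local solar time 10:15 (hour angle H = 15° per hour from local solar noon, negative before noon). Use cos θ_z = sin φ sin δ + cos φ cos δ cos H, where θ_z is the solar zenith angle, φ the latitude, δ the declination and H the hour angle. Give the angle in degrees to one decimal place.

Hour angle H = 15° × (10.25 − 12) = -26.25°.
cos θ_z = sin(-23.5°) sin(-23.1°) + cos(-23.5°) cos(-23.1°) cos(-26.25°) = 0.1564 + 0.7565 = 0.9129.
θ_z = arccos(0.9129) = 24.09°.

24.1°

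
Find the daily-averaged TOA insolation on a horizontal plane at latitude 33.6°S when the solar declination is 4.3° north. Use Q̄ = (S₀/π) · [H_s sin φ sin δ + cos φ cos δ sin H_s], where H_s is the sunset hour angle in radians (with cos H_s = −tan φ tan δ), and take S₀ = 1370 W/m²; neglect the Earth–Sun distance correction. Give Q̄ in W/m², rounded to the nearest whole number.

The sunset hour angle satisfies cos H_s = −tan φ tan δ = 0.0500, giving H_s = 87.13°. In radians, H_s = 1.5207.
H_s sin φ sin δ = 1.5207 × -0.5534 × 0.0750 = -0.0631.
cos φ cos δ sin H_s = 0.8329 × 0.9972 × 0.9987 = 0.8295.
Q̄ = (1370/π) × (-0.0631 + 0.8295) = 436.08 × 0.7664 = 334.21 W/m².

334 W/m²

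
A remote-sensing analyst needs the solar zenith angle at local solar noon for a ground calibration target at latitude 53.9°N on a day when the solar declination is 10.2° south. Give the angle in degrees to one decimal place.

At local solar noon the hour angle is zero, so the zenith angle is |φ − δ| = |53.9° − (-10.2°)| = 64.1°.

64.1°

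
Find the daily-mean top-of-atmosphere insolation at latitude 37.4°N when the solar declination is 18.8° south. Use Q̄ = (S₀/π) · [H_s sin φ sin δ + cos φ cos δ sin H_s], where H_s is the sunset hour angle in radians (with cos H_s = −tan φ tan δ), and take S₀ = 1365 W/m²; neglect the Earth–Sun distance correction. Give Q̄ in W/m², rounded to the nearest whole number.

204 W/m²

The sunset hour angle satisfies cos H_s = −tan φ tan δ = 0.2603, giving H_s = 74.91°. In radians, H_s = 1.3074.
H_s sin φ sin δ = 1.3074 × 0.6074 × -0.3223 = -0.2559.
cos φ cos δ sin H_s = 0.7944 × 0.9466 × 0.9655 = 0.7260.
Q̄ = (1365/π) × (-0.2559 + 0.7260) = 434.49 × 0.4701 = 204.25 W/m².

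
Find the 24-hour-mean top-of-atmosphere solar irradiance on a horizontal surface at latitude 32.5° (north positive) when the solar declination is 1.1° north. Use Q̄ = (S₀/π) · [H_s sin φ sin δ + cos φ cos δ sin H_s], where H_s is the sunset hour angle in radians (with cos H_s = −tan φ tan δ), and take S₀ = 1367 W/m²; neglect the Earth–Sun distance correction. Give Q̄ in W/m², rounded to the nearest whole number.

374 W/m²

−tan φ tan δ = −(0.6371)(0.0192) = -0.0122; H_s = arccos(-0.0122) = 90.70°. In radians, H_s = 1.5830.
H_s sin φ sin δ = 1.5830 × 0.5373 × 0.0192 = 0.0163.
cos φ cos δ sin H_s = 0.8434 × 0.9998 × 0.9999 = 0.8431.
Q̄ = (1367/π) × (0.0163 + 0.8431) = 435.13 × 0.8594 = 373.95 W/m².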